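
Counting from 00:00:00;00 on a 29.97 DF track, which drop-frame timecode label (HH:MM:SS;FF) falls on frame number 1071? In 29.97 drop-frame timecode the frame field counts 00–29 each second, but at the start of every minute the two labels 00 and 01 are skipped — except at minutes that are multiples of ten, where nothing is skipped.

00:00:35;21

Ten DF minutes hold 17982 frames, so frame 1071 lies in block 0 (frames 0–17981) with 1071 frames into that block.
The block's first minute is 1800 frames and the rest 1798 each; 1071 frames reaches minute 0, so 0 × 18 + 0 × 2 = 0 labels have been skipped so far.
Adding those back, label number 1071 + 0 = 1071 at 30 labels/s is 35 s + 21 f = 0 h 0 min 35 s frame 21, i.e. 00:00:35;21.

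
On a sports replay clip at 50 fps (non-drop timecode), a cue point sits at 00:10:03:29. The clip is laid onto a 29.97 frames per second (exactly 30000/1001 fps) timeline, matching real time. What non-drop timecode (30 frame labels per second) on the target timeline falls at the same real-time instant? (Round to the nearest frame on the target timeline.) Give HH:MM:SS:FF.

00:10:02:29

Source frame index: (0×3600 + 10×60 + 3) × 50 + 29 = 30179.
Real time: 30179 / (50) = 30179/50 s.
Target frame: (30179/50) × (30000/1001) = 18107400/1001 ≈ 18089.311 → 18089.
At 30 labels/s: frame 18089 → 00:10:02:29.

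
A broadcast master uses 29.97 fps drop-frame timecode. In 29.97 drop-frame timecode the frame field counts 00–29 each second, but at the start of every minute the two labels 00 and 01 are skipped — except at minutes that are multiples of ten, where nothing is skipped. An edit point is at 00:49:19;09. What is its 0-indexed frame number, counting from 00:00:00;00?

88689

As if non-drop at 30 labels/s: (0 × 3600 + 49 × 60 + 19) × 30 + 9 = 88779.
Minute boundaries passed: 49; those not divisible by 10: 49 − 4 = 45; dropped labels = 2 × 45 = 90.
Actual frame index = 88779 − 90 = 88689.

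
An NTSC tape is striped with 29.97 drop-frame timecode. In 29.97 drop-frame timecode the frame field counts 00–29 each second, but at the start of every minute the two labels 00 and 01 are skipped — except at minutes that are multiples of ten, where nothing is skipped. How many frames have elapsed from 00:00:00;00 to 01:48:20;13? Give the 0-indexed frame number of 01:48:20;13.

Complete 10-minute blocks: 10, each 17982 frames → 179820.
Remaining 8 whole minutes in the current block: 1800 + 7 × 1798 = 14386 frames.
Within the current minute: 20 × 30 + 13 − 2 = 611 (labels ;00/;01 skipped at this minute). Total = 179820 + 14386 + 611 = 194817.

194817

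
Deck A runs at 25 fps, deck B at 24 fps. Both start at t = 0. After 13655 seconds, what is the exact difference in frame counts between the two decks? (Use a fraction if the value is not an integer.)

A emits 25 × 13655 = 341375 frames; B emits 24 × 13655 = 327720.
Difference = 13655 frames; B is behind A.

13655 frames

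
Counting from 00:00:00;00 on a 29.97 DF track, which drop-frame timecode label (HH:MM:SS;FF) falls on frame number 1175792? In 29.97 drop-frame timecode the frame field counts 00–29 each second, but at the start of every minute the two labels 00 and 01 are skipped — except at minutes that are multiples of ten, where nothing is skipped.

10:53:52;08

Ten DF minutes hold 17982 frames, so frame 1175792 lies in block 65 (frames 1168830–1186811) with 6962 frames into that block.
The block's first minute is 1800 frames and the rest 1798 each; 6962 frames reaches minute 3, so 65 × 18 + 3 × 2 = 1176 labels have been skipped so far.
Adding those back, label number 1175792 + 1176 = 1176968 at 30 labels/s is 39232 s + 8 f = 10 h 53 min 52 s frame 8, i.e. 10:53:52;08.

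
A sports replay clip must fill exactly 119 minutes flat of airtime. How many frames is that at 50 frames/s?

357000 frames

119 min = 7140 s.
Frames = 7140 × 50 = 357000.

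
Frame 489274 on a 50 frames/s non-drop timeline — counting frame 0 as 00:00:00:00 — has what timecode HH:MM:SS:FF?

489274 ÷ 50 = 9785 full seconds, remainder 24 frames.
9785 s = 2 h 43 min 5 s.
Timecode: 02:43:05:24.

02:43:05:24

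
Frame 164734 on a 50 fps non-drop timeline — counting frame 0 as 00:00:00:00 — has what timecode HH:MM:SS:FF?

164734 ÷ 50 = 3294 full seconds, remainder 34 frames.
3294 s = 0 h 54 min 54 s.
Timecode: 00:54:54:34.

00:54:54:34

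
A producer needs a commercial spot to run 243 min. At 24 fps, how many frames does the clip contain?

243 min = 14580 s.
Frames = 14580 × 24 = 349920.

349920 frames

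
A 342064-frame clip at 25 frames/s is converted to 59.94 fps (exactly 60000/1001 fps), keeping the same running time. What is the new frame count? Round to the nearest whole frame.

Frames at target rate = 342064 × (60000/1001) / (25) = 820953600/1001 ≈ 820133.467.
Nearest whole frame: 820133.

820133 frames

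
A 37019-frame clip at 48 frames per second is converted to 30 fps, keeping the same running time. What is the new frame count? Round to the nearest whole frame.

23137 frames

Frames at target rate = 37019 × (30) / (48) = 185095/8 ≈ 23136.875.
Nearest whole frame: 23137.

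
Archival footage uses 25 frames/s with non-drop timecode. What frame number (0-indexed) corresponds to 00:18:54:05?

28355

Total seconds to the label: (0 × 3600 + 18 × 60 + 54) = 1134.
Frame index = 1134 × 25 + 5 = 28355.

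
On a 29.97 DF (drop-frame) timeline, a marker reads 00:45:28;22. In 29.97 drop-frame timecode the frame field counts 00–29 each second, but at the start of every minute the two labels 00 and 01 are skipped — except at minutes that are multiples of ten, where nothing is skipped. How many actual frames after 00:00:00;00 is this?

81780

Complete 10-minute blocks: 4, each 17982 frames → 71928.
Remaining 5 whole minutes in the current block: 1800 + 4 × 1798 = 8992 frames.
Within the current minute: 28 × 30 + 22 − 2 = 860 (labels ;00/;01 skipped at this minute). Total = 71928 + 8992 + 860 = 81780.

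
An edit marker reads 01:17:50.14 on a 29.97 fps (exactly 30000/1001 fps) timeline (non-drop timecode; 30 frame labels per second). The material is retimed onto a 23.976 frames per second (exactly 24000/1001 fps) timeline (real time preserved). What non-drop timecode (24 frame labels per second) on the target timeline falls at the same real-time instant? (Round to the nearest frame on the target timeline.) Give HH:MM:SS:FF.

01:17:50:11

Source frame index: (1×3600 + 17×60 + 50) × 30 + 14 = 140114.
Real time: 140114 / (30000/1001) = 70127057/15000 s.
Target frame: (70127057/15000) × (24000/1001) = 560456/5 ≈ 112091.200 → 112091.
At 24 labels/s: frame 112091 → 01:17:50:11.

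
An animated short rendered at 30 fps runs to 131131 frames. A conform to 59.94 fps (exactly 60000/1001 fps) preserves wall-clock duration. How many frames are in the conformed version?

262000 frames

Target frames = source frames × (target rate / source rate) = 131131 × (60000/1001)/(30) = 131131 × 2000/1001 = 262000.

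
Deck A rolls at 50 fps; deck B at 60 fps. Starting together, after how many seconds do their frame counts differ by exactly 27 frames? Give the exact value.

2.7 seconds

The gap grows by |60 − 50| = 10 frames per second.
Time for a 27-frame gap: 27 ÷ (10) = 2.7 s.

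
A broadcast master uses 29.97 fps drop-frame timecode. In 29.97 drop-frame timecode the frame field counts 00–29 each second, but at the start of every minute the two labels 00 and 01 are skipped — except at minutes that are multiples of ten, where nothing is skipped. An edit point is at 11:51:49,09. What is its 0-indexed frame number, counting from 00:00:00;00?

As if non-drop at 30 labels/s: (11 × 3600 + 51 × 60 + 49) × 30 + 9 = 1281279.
Minute boundaries passed: 711; those not divisible by 10: 711 − 71 = 640; dropped labels = 2 × 640 = 1280.
Actual frame index = 1281279 − 1280 = 1279999.

1279999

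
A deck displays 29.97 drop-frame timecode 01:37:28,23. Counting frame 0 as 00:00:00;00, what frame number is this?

175287

As if non-drop at 30 labels/s: (1 × 3600 + 37 × 60 + 28) × 30 + 23 = 175463.
Minute boundaries passed: 97; those not divisible by 10: 97 − 9 = 88; dropped labels = 2 × 88 = 176.
Actual frame index = 175463 − 176 = 175287.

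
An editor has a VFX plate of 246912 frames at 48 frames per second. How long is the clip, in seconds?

Running time = 246912 / (48) = 5144 s.

5144 seconds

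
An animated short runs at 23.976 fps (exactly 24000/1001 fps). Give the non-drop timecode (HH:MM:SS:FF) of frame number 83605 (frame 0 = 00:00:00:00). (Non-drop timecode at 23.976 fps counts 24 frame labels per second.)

83605 ÷ 24 = 3483 full seconds, remainder 13 frames.
3483 s = 0 h 58 min 3 s.
Timecode: 00:58:03:13.

00:58:03:13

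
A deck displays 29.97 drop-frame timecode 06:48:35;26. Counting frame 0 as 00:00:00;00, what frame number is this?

As if non-drop at 30 labels/s: (6 × 3600 + 48 × 60 + 35) × 30 + 26 = 735476.
Minute boundaries passed: 408; those not divisible by 10: 408 − 40 = 368; dropped labels = 2 × 368 = 736.
Actual frame index = 735476 − 736 = 734740.

734740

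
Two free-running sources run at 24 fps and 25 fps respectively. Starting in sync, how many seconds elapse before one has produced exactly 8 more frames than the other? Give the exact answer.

8 seconds

The gap grows by |25 − 24| = 1 frame per second.
Time for a 8-frame gap: 8 ÷ (1) = 8 s.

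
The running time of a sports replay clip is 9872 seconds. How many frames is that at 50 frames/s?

Frames = 9872 × 50 = 493600.

493600 frames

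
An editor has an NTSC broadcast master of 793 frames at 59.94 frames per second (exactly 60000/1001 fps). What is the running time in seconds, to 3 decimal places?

Running time = 793 × 1001/60000 = 793793/60000 s ≈ 13.230 s.

13.230 seconds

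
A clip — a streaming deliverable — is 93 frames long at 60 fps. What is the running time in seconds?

1.55 seconds

Running time = 93 / (60) = 1.55 s.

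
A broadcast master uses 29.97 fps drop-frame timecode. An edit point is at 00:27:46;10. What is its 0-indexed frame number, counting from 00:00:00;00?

As if non-drop at 30 labels/s: (0 × 3600 + 27 × 60 + 46) × 30 + 10 = 49990.
Minute boundaries passed: 27; those not divisible by 10: 27 − 2 = 25; dropped labels = 2 × 25 = 50.
Actual frame index = 49990 − 50 = 49940.

49940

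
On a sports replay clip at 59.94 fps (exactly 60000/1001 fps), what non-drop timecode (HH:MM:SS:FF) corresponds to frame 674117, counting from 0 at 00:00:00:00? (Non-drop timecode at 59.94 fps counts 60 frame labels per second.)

03:07:15:17

674117 ÷ 60 = 11235 full seconds, remainder 17 frames.
11235 s = 3 h 7 min 15 s.
Timecode: 03:07:15:17.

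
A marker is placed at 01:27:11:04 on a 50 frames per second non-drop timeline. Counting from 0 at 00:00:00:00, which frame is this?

Total seconds to the label: (1 × 3600 + 27 × 60 + 11) = 5231.
Frame index = 5231 × 50 + 4 = 261554.

frame 261554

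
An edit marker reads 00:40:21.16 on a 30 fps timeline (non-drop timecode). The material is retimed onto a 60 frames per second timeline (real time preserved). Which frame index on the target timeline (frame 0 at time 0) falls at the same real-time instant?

Source frame index: (0×3600 + 40×60 + 21) × 30 + 16 = 72646.
Real time: 72646 / (30) = 36323/15 s.
Target frame: (36323/15) × (60) = 145292.

frame 145292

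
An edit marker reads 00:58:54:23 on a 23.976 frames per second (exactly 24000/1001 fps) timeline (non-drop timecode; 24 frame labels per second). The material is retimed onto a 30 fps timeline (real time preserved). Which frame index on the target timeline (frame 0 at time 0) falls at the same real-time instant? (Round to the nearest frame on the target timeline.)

frame 106155

Source frame index: (0×3600 + 58×60 + 54) × 24 + 23 = 84839.
Real time: 84839 / (24000/1001) = 84923839/24000 s.
Target frame: (84923839/24000) × (30) = 84923839/800 ≈ 106154.799 → 106155.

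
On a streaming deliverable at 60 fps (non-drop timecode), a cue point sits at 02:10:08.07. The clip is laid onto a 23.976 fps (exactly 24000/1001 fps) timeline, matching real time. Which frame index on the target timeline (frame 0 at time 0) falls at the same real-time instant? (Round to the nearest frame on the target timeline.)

frame 187208

Source frame index: (2×3600 + 10×60 + 8) × 60 + 7 = 468487.
Real time: 468487 / (60) = 468487/60 s.
Target frame: (468487/60) × (24000/1001) = 187394800/1001 ≈ 187207.592 → 187208.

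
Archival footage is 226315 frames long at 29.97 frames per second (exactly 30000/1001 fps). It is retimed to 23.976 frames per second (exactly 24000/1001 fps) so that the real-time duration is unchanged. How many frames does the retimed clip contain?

181052 frames

Target frames = source frames × (target rate / source rate) = 226315 × (24000/1001)/(30000/1001) = 226315 × 4/5 = 181052.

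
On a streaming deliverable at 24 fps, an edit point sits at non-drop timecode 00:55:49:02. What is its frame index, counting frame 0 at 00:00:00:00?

80378

Total seconds to the label: (0 × 3600 + 55 × 60 + 49) = 3349.
Frame index = 3349 × 24 + 2 = 80378.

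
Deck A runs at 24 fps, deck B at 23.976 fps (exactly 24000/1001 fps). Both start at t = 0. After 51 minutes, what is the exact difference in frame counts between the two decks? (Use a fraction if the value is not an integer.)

51 min = 3060 s.
A emits 24 × 3060 = 73440 frames; B emits 24000/1001 × 3060 = 73440000/1001.
Difference = 73440/1001 frames (≈ 73.3666); B is behind A.

73440/1001 frames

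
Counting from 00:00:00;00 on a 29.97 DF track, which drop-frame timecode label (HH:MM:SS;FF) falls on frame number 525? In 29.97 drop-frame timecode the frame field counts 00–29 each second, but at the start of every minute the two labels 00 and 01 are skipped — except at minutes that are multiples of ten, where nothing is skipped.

00:00:17;15

Ten DF minutes hold 17982 frames, so frame 525 lies in block 0 (frames 0–17981) with 525 frames into that block.
The block's first minute is 1800 frames and the rest 1798 each; 525 frames reaches minute 0, so 0 × 18 + 0 × 2 = 0 labels have been skipped so far.
Adding those back, label number 525 + 0 = 525 at 30 labels/s is 17 s + 15 f = 0 h 0 min 17 s frame 15, i.e. 00:00:17;15.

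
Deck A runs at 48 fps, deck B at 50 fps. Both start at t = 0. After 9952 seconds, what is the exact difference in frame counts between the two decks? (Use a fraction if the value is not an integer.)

A emits 48 × 9952 = 477696 frames; B emits 50 × 9952 = 497600.
Difference = 19904 frames; B is ahead of A.

19904 frames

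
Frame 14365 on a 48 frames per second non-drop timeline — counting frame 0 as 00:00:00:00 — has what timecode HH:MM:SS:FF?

00:04:59:13

14365 ÷ 48 = 299 full seconds, remainder 13 frames.
299 s = 0 h 4 min 59 s.
Timecode: 00:04:59:13.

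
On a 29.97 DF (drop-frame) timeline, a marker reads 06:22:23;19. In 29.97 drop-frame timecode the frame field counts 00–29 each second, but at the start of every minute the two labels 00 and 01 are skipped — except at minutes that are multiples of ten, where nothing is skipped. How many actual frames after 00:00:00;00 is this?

687621

As if non-drop at 30 labels/s: (6 × 3600 + 22 × 60 + 23) × 30 + 19 = 688309.
Minute boundaries passed: 382; those not divisible by 10: 382 − 38 = 344; dropped labels = 2 × 344 = 688.
Actual frame index = 688309 − 688 = 687621.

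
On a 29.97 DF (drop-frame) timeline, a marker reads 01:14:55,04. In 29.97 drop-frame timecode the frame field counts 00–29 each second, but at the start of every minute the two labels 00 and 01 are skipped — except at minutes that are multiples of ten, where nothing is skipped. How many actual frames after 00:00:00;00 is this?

Complete 10-minute blocks: 7, each 17982 frames → 125874.
Remaining 4 whole minutes in the current block: 1800 + 3 × 1798 = 7194 frames.
Within the current minute: 55 × 30 + 4 − 2 = 1652 (labels ;00/;01 skipped at this minute). Total = 125874 + 7194 + 1652 = 134720.

134720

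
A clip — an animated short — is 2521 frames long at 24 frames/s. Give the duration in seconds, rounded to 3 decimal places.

105.042 seconds

Running time = 2521 × 1/24 = 2521/24 s ≈ 105.042 s.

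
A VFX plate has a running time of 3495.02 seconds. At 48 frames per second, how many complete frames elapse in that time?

Frames = 3495.02 × 48 = 4194024/25 ≈ 167760.9600.
Complete frames: 167760.

167760 frames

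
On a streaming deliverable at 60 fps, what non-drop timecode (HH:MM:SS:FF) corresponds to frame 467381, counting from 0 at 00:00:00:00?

467381 ÷ 60 = 7789 full seconds, remainder 41 frames.
7789 s = 2 h 9 min 49 s.
Timecode: 02:09:49:41.

02:09:49:41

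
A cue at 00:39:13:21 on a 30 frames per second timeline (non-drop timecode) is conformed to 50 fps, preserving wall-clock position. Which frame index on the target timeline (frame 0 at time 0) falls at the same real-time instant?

Source frame index: (0×3600 + 39×60 + 13) × 30 + 21 = 70611.
Real time: 70611 / (30) = 23537/10 s.
Target frame: (23537/10) × (50) = 117685.

frame 117685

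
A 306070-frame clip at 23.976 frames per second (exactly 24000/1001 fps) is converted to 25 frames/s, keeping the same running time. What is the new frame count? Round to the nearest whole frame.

319142 frames

Frames at target rate = 306070 × (25) / (24000/1001) = 30637607/96 ≈ 319141.740.
Nearest whole frame: 319142.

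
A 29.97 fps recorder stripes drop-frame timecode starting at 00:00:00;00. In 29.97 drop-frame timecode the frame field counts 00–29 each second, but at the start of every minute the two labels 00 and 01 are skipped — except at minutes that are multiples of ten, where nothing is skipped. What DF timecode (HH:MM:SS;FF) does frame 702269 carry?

06:30:32;11

Each 10-minute DF block holds 10 × 60 × 30 − 9 × 2 = 17982 frames. 702269 ÷ 17982 → 39 full blocks, remainder 971.
Within the partial block the first minute is 1800 frames and each further minute 1798, so 0 further minute boundaries passed. Total skipped labels = 18 × 39 + 2 × 0 = 702.
Non-drop label index = 702269 + 702 = 702971; at 30 labels/s that is 06:30:32:11, i.e. DF 06:30:32;11.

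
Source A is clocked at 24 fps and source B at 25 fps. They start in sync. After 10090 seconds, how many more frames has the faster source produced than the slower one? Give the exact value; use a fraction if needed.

A emits 24 × 10090 = 242160 frames; B emits 25 × 10090 = 252250.
Difference = 10090 frames; B is ahead of A.

10090 frames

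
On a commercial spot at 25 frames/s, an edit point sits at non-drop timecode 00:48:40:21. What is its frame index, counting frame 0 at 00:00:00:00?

Total seconds to the label: (0 × 3600 + 48 × 60 + 40) = 2920.
Frame index = 2920 × 25 + 21 = 73021.

73021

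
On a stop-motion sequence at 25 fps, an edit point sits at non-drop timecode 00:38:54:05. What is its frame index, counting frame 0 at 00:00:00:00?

Total seconds to the label: (0 × 3600 + 38 × 60 + 54) = 2334.
Frame index = 2334 × 25 + 5 = 58355.

frame 58355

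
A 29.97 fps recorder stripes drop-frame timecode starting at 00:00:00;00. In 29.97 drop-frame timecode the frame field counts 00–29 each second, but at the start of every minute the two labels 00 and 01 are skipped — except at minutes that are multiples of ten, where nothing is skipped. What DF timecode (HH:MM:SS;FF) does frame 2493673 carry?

Ten DF minutes hold 17982 frames, so frame 2493673 lies in block 138 (frames 2481516–2499497) with 12157 frames into that block.
The block's first minute is 1800 frames and the rest 1798 each; 12157 frames reaches minute 6, so 138 × 18 + 6 × 2 = 2496 labels have been skipped so far.
Adding those back, label number 2493673 + 2496 = 2496169 at 30 labels/s is 83205 s + 19 f = 23 h 6 min 45 s frame 19, i.e. 23:06:45;19.

23:06:45;19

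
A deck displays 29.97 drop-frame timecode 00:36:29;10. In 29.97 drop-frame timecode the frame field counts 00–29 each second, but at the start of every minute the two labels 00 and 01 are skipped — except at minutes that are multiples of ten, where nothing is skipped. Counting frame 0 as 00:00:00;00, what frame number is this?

65614

Complete 10-minute blocks: 3, each 17982 frames → 53946.
Remaining 6 whole minutes in the current block: 1800 + 5 × 1798 = 10790 frames.
Within the current minute: 29 × 30 + 10 − 2 = 878 (labels ;00/;01 skipped at this minute). Total = 53946 + 10790 + 878 = 65614.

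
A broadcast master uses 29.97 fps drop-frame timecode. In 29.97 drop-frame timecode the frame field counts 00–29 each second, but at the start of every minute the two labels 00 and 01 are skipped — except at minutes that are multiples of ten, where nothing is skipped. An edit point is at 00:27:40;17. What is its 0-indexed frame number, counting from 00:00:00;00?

Complete 10-minute blocks: 2, each 17982 frames → 35964.
Remaining 7 whole minutes in the current block: 1800 + 6 × 1798 = 12588 frames.
Within the current minute: 40 × 30 + 17 − 2 = 1215 (labels ;00/;01 skipped at this minute). Total = 35964 + 12588 + 1215 = 49767.

49767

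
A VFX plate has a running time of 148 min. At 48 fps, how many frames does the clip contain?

148 min = 8880 s.
Frames = 8880 × 48 = 426240.

426240 frames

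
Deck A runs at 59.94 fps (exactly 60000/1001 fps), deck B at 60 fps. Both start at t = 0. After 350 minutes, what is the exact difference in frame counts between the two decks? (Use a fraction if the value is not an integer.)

350 min = 21000 s.
A emits 60000/1001 × 21000 = 180000000/143 frames; B emits 60 × 21000 = 1260000.
Difference = 180000/143 frames (≈ 1258.7413); B is ahead of A.

180000/143 frames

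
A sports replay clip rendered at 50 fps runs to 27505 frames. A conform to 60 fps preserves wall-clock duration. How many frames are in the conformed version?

Target frames = source frames × (target rate / source rate) = 27505 × (60)/(50) = 27505 × 6/5 = 33006.

33006 frames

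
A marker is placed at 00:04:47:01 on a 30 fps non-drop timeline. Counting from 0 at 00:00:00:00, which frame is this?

frame 8611

Total seconds to the label: (0 × 3600 + 4 × 60 + 47) = 287.
Frame index = 287 × 30 + 1 = 8611.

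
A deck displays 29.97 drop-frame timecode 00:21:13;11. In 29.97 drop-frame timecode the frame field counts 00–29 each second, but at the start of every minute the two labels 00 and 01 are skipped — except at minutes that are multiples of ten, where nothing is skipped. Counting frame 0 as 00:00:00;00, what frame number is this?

38163

Complete 10-minute blocks: 2, each 17982 frames → 35964.
Remaining 1 whole minute in the current block: 1800 + 0 × 1798 = 1800 frames.
Within the current minute: 13 × 30 + 11 − 2 = 399 (labels ;00/;01 skipped at this minute). Total = 35964 + 1800 + 399 = 38163.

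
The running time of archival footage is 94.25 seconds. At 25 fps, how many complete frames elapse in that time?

2356 frames

Frames = 94.25 × 25 = 9425/4 ≈ 2356.2500.
Complete frames: 2356.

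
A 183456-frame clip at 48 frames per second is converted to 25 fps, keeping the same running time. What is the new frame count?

Target frames = source frames × (target rate / source rate) = 183456 × (25)/(48) = 183456 × 25/48 = 95550.

95550 frames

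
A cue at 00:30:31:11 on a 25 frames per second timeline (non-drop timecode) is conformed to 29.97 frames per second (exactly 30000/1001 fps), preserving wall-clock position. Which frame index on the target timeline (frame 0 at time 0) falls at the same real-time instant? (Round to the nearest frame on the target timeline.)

frame 54888

Source frame index: (0×3600 + 30×60 + 31) × 25 + 11 = 45786.
Real time: 45786 / (25) = 45786/25 s.
Target frame: (45786/25) × (30000/1001) = 4226400/77 ≈ 54888.312 → 54888.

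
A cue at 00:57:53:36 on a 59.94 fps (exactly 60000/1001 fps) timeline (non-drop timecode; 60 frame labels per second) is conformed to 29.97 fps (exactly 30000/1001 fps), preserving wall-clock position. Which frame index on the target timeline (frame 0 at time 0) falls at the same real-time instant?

frame 104208

Source frame index: (0×3600 + 57×60 + 53) × 60 + 36 = 208416.
Real time: 208416 / (60000/1001) = 2173171/625 s.
Target frame: (2173171/625) × (30000/1001) = 104208.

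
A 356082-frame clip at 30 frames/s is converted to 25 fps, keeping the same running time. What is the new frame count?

296735 frames

Target frames = source frames × (target rate / source rate) = 356082 × (25)/(30) = 356082 × 5/6 = 296735.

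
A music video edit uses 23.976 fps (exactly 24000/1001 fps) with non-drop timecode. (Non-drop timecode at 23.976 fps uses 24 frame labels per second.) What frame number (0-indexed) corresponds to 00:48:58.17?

70529

Total seconds to the label: (0 × 3600 + 48 × 60 + 58) = 2938.
Frame index = 2938 × 24 + 17 = 70529.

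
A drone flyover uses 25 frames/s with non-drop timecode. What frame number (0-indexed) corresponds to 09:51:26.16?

Total seconds to the label: (9 × 3600 + 51 × 60 + 26) = 35486.
Frame index = 35486 × 25 + 16 = 887166.

frame 887166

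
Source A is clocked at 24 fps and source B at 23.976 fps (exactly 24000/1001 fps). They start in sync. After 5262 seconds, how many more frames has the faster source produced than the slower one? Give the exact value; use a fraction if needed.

126288/1001 frames

A emits 24 × 5262 = 126288 frames; B emits 24000/1001 × 5262 = 126288000/1001.
Difference = 126288/1001 frames (≈ 126.1618); B is behind A.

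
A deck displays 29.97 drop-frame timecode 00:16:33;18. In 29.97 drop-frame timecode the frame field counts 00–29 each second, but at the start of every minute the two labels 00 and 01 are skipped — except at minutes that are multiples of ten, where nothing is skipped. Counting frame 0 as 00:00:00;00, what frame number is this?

As if non-drop at 30 labels/s: (0 × 3600 + 16 × 60 + 33) × 30 + 18 = 29808.
Minute boundaries passed: 16; those not divisible by 10: 16 − 1 = 15; dropped labels = 2 × 15 = 30.
Actual frame index = 29808 − 30 = 29778.

29778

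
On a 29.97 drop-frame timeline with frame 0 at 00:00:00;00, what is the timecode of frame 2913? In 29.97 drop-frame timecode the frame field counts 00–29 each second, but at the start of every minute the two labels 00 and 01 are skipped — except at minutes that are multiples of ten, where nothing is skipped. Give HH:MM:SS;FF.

00:01:37;05

Each 10-minute DF block holds 10 × 60 × 30 − 9 × 2 = 17982 frames. 2913 ÷ 17982 → 0 full blocks, remainder 2913.
Within the partial block the first minute is 1800 frames and each further minute 1798, so 1 further minute boundary passed. Total skipped labels = 18 × 0 + 2 × 1 = 2.
Non-drop label index = 2913 + 2 = 2915; at 30 labels/s that is 00:01:37:05, i.e. DF 00:01:37;05.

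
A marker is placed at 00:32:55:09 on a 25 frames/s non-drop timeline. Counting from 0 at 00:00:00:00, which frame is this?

Total seconds to the label: (0 × 3600 + 32 × 60 + 55) = 1975.
Frame index = 1975 × 25 + 9 = 49384.

frame 49384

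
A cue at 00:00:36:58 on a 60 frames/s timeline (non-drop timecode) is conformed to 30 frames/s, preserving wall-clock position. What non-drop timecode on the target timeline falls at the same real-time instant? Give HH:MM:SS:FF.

Source frame index: (0×3600 + 0×60 + 36) × 60 + 58 = 2218.
Real time: 2218 / (60) = 1109/30 s.
Target frame: (1109/30) × (30) = 1109.
At 30 labels/s: frame 1109 → 00:00:36:29.

00:00:36:29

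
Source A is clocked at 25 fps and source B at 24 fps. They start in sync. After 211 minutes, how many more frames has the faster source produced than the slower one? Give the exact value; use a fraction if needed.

12660 frames

211 min = 12660 s.
A emits 25 × 12660 = 316500 frames; B emits 24 × 12660 = 303840.
Difference = 12660 frames; B is behind A.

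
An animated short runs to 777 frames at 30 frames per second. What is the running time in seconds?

Running time = 777 / (30) = 25.9 s.

25.9 seconds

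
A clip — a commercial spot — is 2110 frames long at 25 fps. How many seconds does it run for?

84.4 seconds

Running time = 2110 / (25) = 84.4 s.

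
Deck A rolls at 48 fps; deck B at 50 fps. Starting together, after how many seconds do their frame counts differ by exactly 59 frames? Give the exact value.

The gap grows by |50 − 48| = 2 frames per second.
Time for a 59-frame gap: 59 ÷ (2) = 29.5 s.

29.5 seconds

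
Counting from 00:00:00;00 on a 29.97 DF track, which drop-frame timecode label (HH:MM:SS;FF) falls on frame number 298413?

02:45:57;01

Ten DF minutes hold 17982 frames, so frame 298413 lies in block 16 (frames 287712–305693) with 10701 frames into that block.
The block's first minute is 1800 frames and the rest 1798 each; 10701 frames reaches minute 5, so 16 × 18 + 5 × 2 = 298 labels have been skipped so far.
Adding those back, label number 298413 + 298 = 298711 at 30 labels/s is 9957 s + 1 f = 2 h 45 min 57 s frame 1, i.e. 02:45:57;01.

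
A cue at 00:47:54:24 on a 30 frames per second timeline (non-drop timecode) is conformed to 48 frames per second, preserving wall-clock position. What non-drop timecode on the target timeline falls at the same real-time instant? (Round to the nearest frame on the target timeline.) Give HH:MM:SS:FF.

00:47:54:38

Source frame index: (0×3600 + 47×60 + 54) × 30 + 24 = 86244.
Real time: 86244 / (30) = 14374/5 s.
Target frame: (14374/5) × (48) = 689952/5 ≈ 137990.400 → 137990.
At 48 labels/s: frame 137990 → 00:47:54:38.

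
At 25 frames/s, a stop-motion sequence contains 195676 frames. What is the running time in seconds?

Running time = 195676 / (25) = 7827.04 s.

7827.04 seconds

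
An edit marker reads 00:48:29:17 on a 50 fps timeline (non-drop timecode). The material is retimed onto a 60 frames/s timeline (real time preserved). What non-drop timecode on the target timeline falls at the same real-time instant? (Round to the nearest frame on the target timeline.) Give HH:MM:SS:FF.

Source frame index: (0×3600 + 48×60 + 29) × 50 + 17 = 145467.
Real time: 145467 / (50) = 145467/50 s.
Target frame: (145467/50) × (60) = 872802/5 ≈ 174560.400 → 174560.
At 60 labels/s: frame 174560 → 00:48:29:20.

00:48:29:20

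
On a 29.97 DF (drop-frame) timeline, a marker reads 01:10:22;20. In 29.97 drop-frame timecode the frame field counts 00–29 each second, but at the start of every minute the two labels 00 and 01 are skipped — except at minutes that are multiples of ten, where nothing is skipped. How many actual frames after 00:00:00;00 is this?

126554

Complete 10-minute blocks: 7, each 17982 frames → 125874.
Remaining 0 whole minutes in the current block: 0 frames.
Within the current minute: 22 × 30 + 20 = 680. Total = 125874 + 0 + 680 = 126554.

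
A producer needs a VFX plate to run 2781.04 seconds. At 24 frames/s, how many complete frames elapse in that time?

Frames = 2781.04 × 24 = 1668624/25 ≈ 66744.9600.
Complete frames: 66744.

66744 frames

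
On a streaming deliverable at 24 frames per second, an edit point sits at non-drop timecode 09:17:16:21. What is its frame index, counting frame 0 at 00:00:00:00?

Total seconds to the label: (9 × 3600 + 17 × 60 + 16) = 33436.
Frame index = 33436 × 24 + 21 = 802485.

802485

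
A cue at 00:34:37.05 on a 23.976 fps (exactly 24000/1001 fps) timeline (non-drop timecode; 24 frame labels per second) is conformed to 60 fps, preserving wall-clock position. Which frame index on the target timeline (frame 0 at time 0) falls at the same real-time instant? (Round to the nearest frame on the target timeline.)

frame 124757

Source frame index: (0×3600 + 34×60 + 37) × 24 + 5 = 49853.
Real time: 49853 / (24000/1001) = 49902853/24000 s.
Target frame: (49902853/24000) × (60) = 49902853/400 ≈ 124757.133 → 124757.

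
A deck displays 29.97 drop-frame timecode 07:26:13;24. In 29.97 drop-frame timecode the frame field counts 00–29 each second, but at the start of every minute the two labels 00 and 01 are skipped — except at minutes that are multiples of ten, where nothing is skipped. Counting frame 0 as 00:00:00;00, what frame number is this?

802410

Complete 10-minute blocks: 44, each 17982 frames → 791208.
Remaining 6 whole minutes in the current block: 1800 + 5 × 1798 = 10790 frames.
Within the current minute: 13 × 30 + 24 − 2 = 412 (labels ;00/;01 skipped at this minute). Total = 791208 + 10790 + 412 = 802410.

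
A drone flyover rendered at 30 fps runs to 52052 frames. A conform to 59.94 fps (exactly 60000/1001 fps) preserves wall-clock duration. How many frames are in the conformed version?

Target frames = source frames × (target rate / source rate) = 52052 × (60000/1001)/(30) = 52052 × 2000/1001 = 104000.

104000 frames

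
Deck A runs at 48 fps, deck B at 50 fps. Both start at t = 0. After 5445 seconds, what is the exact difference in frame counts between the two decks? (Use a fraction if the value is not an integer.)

10890 frames

A emits 48 × 5445 = 261360 frames; B emits 50 × 5445 = 272250.
Difference = 10890 frames; B is ahead of A.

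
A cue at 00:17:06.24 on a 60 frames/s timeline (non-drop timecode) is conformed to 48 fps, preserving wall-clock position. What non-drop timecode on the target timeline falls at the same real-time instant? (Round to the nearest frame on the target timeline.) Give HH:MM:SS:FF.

Source frame index: (0×3600 + 17×60 + 6) × 60 + 24 = 61584.
Real time: 61584 / (60) = 5132/5 s.
Target frame: (5132/5) × (48) = 246336/5 ≈ 49267.200 → 49267.
At 48 labels/s: frame 49267 → 00:17:06:19.

00:17:06:19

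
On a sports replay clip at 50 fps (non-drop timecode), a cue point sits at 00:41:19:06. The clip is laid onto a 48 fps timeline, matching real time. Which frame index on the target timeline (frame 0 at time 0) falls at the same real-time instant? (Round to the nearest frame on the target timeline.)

frame 118998

Source frame index: (0×3600 + 41×60 + 19) × 50 + 6 = 123956.
Real time: 123956 / (50) = 61978/25 s.
Target frame: (61978/25) × (48) = 2974944/25 ≈ 118997.760 → 118998.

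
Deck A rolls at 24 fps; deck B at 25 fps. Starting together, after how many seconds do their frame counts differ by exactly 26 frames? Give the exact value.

26 seconds

The gap grows by |25 − 24| = 1 frame per second.
Time for a 26-frame gap: 26 ÷ (1) = 26 s.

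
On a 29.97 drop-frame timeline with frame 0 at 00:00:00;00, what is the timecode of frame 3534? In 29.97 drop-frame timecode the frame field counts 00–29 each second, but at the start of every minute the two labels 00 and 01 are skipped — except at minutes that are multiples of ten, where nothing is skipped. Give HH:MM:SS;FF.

Each 10-minute DF block holds 10 × 60 × 30 − 9 × 2 = 17982 frames. 3534 ÷ 17982 → 0 full blocks, remainder 3534.
Within the partial block the first minute is 1800 frames and each further minute 1798, so 1 further minute boundary passed. Total skipped labels = 18 × 0 + 2 × 1 = 2.
Non-drop label index = 3534 + 2 = 3536; at 30 labels/s that is 00:01:57:26, i.e. DF 00:01:57;26.

00:01:57;26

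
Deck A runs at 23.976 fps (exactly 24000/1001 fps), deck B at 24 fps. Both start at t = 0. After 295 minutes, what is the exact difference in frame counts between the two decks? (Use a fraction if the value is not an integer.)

295 min = 17700 s.
A emits 24000/1001 × 17700 = 424800000/1001 frames; B emits 24 × 17700 = 424800.
Difference = 424800/1001 frames (≈ 424.3756); B is ahead of A.

424800/1001 frames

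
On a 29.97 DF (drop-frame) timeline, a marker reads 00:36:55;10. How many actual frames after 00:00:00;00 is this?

66394

Complete 10-minute blocks: 3, each 17982 frames → 53946.
Remaining 6 whole minutes in the current block: 1800 + 5 × 1798 = 10790 frames.
Within the current minute: 55 × 30 + 10 − 2 = 1658 (labels ;00/;01 skipped at this minute). Total = 53946 + 10790 + 1658 = 66394.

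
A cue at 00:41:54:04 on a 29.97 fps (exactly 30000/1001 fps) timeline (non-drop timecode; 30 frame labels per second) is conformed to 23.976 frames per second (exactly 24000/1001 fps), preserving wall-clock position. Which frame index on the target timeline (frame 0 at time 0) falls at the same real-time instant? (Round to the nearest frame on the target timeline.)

frame 60339

Source frame index: (0×3600 + 41×60 + 54) × 30 + 4 = 75424.
Real time: 75424 / (30000/1001) = 4718714/1875 s.
Target frame: (4718714/1875) × (24000/1001) = 301696/5 ≈ 60339.200 → 60339.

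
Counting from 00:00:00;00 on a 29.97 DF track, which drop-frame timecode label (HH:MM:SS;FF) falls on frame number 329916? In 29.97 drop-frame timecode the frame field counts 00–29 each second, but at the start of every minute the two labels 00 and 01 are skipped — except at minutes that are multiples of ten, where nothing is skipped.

Each 10-minute DF block holds 10 × 60 × 30 − 9 × 2 = 17982 frames. 329916 ÷ 17982 → 18 full blocks, remainder 6240.
Within the partial block the first minute is 1800 frames and each further minute 1798, so 3 further minute boundaries passed. Total skipped labels = 18 × 18 + 2 × 3 = 330.
Non-drop label index = 329916 + 330 = 330246; at 30 labels/s that is 03:03:28:06, i.e. DF 03:03:28;06.

03:03:28;06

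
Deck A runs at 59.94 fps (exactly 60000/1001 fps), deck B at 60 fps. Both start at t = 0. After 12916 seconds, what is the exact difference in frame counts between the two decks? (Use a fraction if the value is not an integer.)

774960/1001 frames

A emits 60000/1001 × 12916 = 774960000/1001 frames; B emits 60 × 12916 = 774960.
Difference = 774960/1001 frames (≈ 774.1858); B is ahead of A.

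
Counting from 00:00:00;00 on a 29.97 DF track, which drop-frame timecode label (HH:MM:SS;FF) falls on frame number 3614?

00:02:00;18

Each 10-minute DF block holds 10 × 60 × 30 − 9 × 2 = 17982 frames. 3614 ÷ 17982 → 0 full blocks, remainder 3614.
Within the partial block the first minute is 1800 frames and each further minute 1798, so 2 further minute boundaries passed. Total skipped labels = 18 × 0 + 2 × 2 = 4.
Non-drop label index = 3614 + 4 = 3618; at 30 labels/s that is 00:02:00:18, i.e. DF 00:02:00;18.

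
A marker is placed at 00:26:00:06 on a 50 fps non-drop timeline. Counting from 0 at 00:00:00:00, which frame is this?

Total seconds to the label: (0 × 3600 + 26 × 60 + 0) = 1560.
Frame index = 1560 × 50 + 6 = 78006.

78006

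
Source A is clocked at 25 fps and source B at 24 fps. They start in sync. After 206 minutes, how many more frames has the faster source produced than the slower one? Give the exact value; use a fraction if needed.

12360 frames

206 min = 12360 s.
A emits 25 × 12360 = 309000 frames; B emits 24 × 12360 = 296640.
Difference = 12360 frames; B is behind A.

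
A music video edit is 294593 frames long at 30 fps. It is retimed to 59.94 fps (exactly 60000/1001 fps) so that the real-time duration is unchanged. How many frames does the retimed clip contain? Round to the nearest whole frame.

Frames at target rate = 294593 × (60000/1001) / (30) = 45322000/77 ≈ 588597.403.
Nearest whole frame: 588597.

588597 frames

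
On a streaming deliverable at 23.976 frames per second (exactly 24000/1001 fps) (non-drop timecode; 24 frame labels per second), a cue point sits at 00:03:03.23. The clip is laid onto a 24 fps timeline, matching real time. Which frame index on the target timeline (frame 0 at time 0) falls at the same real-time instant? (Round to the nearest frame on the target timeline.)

Source frame index: (0×3600 + 3×60 + 3) × 24 + 23 = 4415.
Real time: 4415 / (24000/1001) = 883883/4800 s.
Target frame: (883883/4800) × (24) = 883883/200 ≈ 4419.415 → 4419.

frame 4419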